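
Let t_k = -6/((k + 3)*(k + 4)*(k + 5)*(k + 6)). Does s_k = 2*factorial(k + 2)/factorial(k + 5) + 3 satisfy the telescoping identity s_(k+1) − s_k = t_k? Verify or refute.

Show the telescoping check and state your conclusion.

s_(k+1) = 2*factorial(k + 3)/factorial(k + 6) + 3
s_(k+1) − s_k = -6/((k + 3)*(k + 4)*(k + 5)*(k + 6))
(s_(k+1) − s_k) − t_k = 0

valid (s_(k+1) − s_k reduces to t_k)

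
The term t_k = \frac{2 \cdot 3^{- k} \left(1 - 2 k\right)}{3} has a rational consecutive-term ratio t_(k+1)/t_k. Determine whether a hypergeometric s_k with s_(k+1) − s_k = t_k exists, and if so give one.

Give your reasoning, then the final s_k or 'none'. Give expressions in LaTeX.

s_k = 2 \cdot 3^{- k} k

t_(k+1)/t_k = (2*k + 1)/(3*(2*k - 1)).
So A=1/3 and B=1, with C=k - 1/2.
Solve (1/3)·f(k+1) − (1)·f(k) = k - 1/2.
From deg A=0, deg B=0, deg C=1: d=1.
Solve for f: f(k) = -3*k/2 (degree 1 ≤ 1).
R(k) = B(k−1)·f(k)/C(k) = -3*k/(2*k - 1); s_k = R·t_k = 2*k/3**k.
Check: Δs_k = 2*(1 - 2*k)/(3*3**k). ✓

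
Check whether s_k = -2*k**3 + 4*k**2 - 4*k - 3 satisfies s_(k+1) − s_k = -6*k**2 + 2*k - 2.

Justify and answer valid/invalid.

s_(k+1) = -2*k**3 - 2*k**2 - 2*k - 5
s_(k+1) − s_k = -6*k**2 + 2*k - 2
(s_(k+1) − s_k) − t_k = 0

Valid — Δs_k = t_k.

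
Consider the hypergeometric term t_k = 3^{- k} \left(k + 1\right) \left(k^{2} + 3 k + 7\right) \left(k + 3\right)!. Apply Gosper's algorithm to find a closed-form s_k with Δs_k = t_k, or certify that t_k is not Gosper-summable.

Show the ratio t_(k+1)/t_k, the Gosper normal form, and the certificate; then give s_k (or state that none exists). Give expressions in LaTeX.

Compute t_(k+1)/t_k: get (k + 2)*(k + 4)*(3*k + (k + 1)**2 + 10)/(3*(k + 1)*(k**2 + 3*k + 7)).
Factor: A=k/3 + 4/3; B=1; C=k**3 + 4*k**2 + 10*k + 7.
f must satisfy (k/3 + 4/3)·f(k+1) − (1)·f(k) = k**3 + 4*k**2 + 10*k + 7.
From deg A=1, deg B=0, deg C=3: d=2.
Solving with deg f ≤ 2: f(k) = 3*(k**2 + k - 1).
Get s_k = R·t_k = 3**(1 - k)*(k**2 + k - 1)*factorial(k + 3) with R(k) = B(k−1)f(k)/C(k) = 3*(k**2 + k - 1)/((k + 1)*(k**2 + 3*k + 7)).
Check: Δs_k = (k + 1)*(k**2 + 3*k + 7)*factorial(k + 3)/3**k. ✓

s_k = 3^{1 - k} \left(k^{2} + k - 1\right) \left(k + 3\right)!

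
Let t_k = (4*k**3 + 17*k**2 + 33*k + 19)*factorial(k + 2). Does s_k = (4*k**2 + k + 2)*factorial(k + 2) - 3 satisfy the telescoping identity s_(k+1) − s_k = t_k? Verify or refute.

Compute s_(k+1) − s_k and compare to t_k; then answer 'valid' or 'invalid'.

s_(k+1) = (k + 4*(k + 1)**2 + 3)*factorial(k + 3) - 3
s_(k+1) − s_k = (4*k**3 + 17*k**2 + 33*k + 19)*factorial(k + 2)
(s_(k+1) − s_k) − t_k = 0

Valid — Δs_k = t_k.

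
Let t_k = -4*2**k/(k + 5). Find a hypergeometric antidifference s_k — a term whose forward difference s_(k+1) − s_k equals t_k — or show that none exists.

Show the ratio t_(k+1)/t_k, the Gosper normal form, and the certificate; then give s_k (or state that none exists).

The ratio is 2*(k + 5)/(k + 6).
A = 2*k + 10, B = k + 6, C = 1.
Key eq: (2*k + 10)·f(k+1) = (k + 5)·f(k) + (1).
Degrees (1,1,0) ⇒ d ≤ -1.
d = -1 < 0 ⇒ no nonzero polynomial f; not summable.

no hypergeometric antidifference exists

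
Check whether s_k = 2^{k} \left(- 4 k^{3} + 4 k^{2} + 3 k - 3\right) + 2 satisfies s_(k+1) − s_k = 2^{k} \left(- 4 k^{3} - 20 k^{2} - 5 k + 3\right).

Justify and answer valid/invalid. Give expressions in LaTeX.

valid (s_(k+1) − s_k reduces to t_k)

s_(k+1) = 2*2**k*(3*k - 4*(k + 1)**3 + 4*(k + 1)**2) + 2
s_(k+1) − s_k = 2**k*(-4*k**3 - 20*k**2 - 5*k + 3)
(s_(k+1) − s_k) − t_k = 0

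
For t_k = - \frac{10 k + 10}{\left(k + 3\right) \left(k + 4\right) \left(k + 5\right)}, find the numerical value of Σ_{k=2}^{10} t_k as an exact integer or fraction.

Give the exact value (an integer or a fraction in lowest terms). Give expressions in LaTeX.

Σ = -5/7

Step 1: r(k) = (k + 2)*(k + 3)/((k + 1)*(k + 6)).
Take A(k)=k + 3, B(k)=k + 6, C(k)=k + 1.
Solve (k + 3)·f(k+1) − (k + 5)·f(k) = k + 1.
Degrees (1,1,1) ⇒ d ≤ 2.
Solving with deg f ≤ 2: f(k) = k*(k + 1)/6.
Then R = B(k−1)f/C = k*(k + 5)/6, so s_k = R(k)·t_k = -5*k*(k + 1)/(3*(k + 3)*(k + 4)).
Verify: 10*(-k - 1)/(k**3 + 12*k**2 + 47*k + 60) matches t_k.
Telescoping: Σ = s_(11) − s_(2) = -22/21 − (-1/3) = -5/7.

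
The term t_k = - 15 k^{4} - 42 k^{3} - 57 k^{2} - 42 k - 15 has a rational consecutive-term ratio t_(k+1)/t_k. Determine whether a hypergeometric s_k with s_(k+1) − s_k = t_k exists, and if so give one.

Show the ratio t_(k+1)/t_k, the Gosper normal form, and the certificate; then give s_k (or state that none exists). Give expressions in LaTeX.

r(k) = (5*k**4 + 34*k**3 + 91*k**2 + 114*k + 57)/(5*k**4 + 14*k**3 + 19*k**2 + 14*k + 5) after simplifying.
So A=1 and B=1, with C=k**4 + 14*k**3/5 + 19*k**2/5 + 14*k/5 + 1.
Key eq: (1)·f(k+1) = (1)·f(k) + (k**4 + 14*k**3/5 + 19*k**2/5 + 14*k/5 + 1).
d = 5 from the (0,0,4) case.
Solve for f: f(k) = k*(k**4 + k**3 + k**2 + k + 1)/5 (degree 5 ≤ 5).
Then R = B(k−1)f/C = k*(k**4 + k**3 + k**2 + k + 1)/((k**2 + k + 1)*(5*k**2 + 9*k + 5)), so s_k = R(k)·t_k = 3*k*(-k**4 - k**3 - k**2 - k - 1).
Verify: -15*k**4 - 42*k**3 - 57*k**2 - 42*k - 15 matches t_k.

s_k = 3 k \left(- k^{4} - k^{3} - k^{2} - k - 1\right)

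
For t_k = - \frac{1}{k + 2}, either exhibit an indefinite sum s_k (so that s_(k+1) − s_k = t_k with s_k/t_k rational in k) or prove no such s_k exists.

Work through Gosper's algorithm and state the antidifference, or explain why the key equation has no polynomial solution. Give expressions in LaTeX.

not Gosper-summable; s_k does not exist

Ratio r(k) = (k + 2)/(k + 3).
So A=k + 2 and B=k + 3, with C=1.
Need (k + 2)·f(k+1) − (k + 2)·f(k) = 1.
d = 0 from the (1,1,0) case.
Put f(k) = c0: A·f(k+1) − B(k−1)·f(k) − C = -1; need -1 = 0 — inconsistent ⇒ no f, not summable.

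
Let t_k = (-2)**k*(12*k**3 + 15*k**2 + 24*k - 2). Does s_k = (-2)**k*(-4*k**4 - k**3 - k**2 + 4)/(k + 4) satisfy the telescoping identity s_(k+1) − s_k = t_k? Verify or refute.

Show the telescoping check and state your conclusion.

s_(k+1) = (-2)**(k + 1)*(-4*(k + 1)**4 - (k + 1)**3 - (k + 1)**2 + 4)/(k + 5)
s_(k+1) − s_k = (-2)**k*(12*k**5 + 87*k**4 + 198*k**3 + 271*k**2 + 168*k - 4)/(k**2 + 9*k + 20)
(s_(k+1) − s_k) − t_k = (-2)**k*(-36*k**4 - 201*k**3 - 243*k**2 - 294*k + 36)/(k**2 + 9*k + 20)

Invalid: residual (-2)**k*(-36*k**4 - 201*k**3 - 243*k**2 - 294*k + 36)/(k**2 + 9*k + 20) ≠ 0.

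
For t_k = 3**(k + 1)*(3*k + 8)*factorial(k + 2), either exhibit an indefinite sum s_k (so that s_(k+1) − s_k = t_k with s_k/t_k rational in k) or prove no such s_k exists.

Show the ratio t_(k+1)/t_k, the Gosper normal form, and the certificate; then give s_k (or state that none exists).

The ratio is 3*(k + 3)*(3*k + 11)/(3*k + 8).
Factor: A=3*k + 9; B=1; C=k + 8/3.
Solve (3*k + 9)·f(k+1) − (1)·f(k) = k + 8/3.
From deg A=1, deg B=0, deg C=1: d=0.
Solve for f: f(k) = 1/3 (degree 0 ≤ 0).
So s_k = (B(k−1)f/C)·t_k = (1/(3*k + 8))·t_k = 3**(k + 1)*factorial(k + 2).
s_(k+1) − s_k = 3**(k + 1)*(3*k + 8)*factorial(k + 2) = t_k.

s_k = 3**(k + 1)*factorial(k + 2)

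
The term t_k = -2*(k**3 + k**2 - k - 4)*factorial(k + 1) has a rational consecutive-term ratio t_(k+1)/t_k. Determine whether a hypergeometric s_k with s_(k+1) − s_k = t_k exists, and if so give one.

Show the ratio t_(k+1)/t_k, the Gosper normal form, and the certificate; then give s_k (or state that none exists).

s_k = 2*(-k**2 + 2*k + 2)*factorial(k + 1)

Compute t_(k+1)/t_k: get -(k + 2)*(k - (k + 1)**3 - (k + 1)**2 + 5)/(k**3 + k**2 - k - 4).
Normal form (A,B,C) = (k + 2, 1, k**3 + k**2 - k - 4).
Solve (k + 2)·f(k+1) − (1)·f(k) = k**3 + k**2 - k - 4.
Degrees (1,0,3) ⇒ d ≤ 2.
Coefficient equations give f(k) = k**2 - 2*k - 2.
Certificate R = B(k−1)f/C = (k**2 - 2*k - 2)/(k**3 + k**2 - k - 4) gives s_k = 2*(-k**2 + 2*k + 2)*factorial(k + 1).
Δs = -2*(k**3 + k**2 - k - 4)*factorial(k + 1), as required.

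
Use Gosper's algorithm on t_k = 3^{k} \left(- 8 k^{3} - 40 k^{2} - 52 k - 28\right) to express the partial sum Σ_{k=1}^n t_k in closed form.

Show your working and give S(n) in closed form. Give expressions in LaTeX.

S(n) = - 12 \cdot 3^{n} n^{3} - 42 \cdot 3^{n} n^{2} - 54 \cdot 3^{n} n - 30 \cdot 3^{n} + 30

Compute t_(k+1)/t_k: get 3*(2*k**3 + 16*k**2 + 39*k + 32)/(2*k**3 + 10*k**2 + 13*k + 7).
Gosper form: A/B · C(k+1)/C(k) with A=3, B=1, C=k**3 + 5*k**2 + 13*k/2 + 7/2.
Solve (3)·f(k+1) − (1)·f(k) = k**3 + 5*k**2 + 13*k/2 + 7/2.
Bound: deg f ≤ 3.
Solving with deg f ≤ 3: f(k) = (2*k**3 + k**2 + k + 1)/4.
Then R = B(k−1)f/C = (2*k**3 + k**2 + k + 1)/(2*(2*k**3 + 10*k**2 + 13*k + 7)), so s_k = R(k)·t_k = -2*3**k*(2*k**3 + k**2 + k + 1).
Δs = 3**k*(-8*k**3 - 40*k**2 - 52*k - 28), as required.
Σ_(k=1)^n t_k = s_(n+1) − s_(1) = (3**(n + 1)*(-4*n**3 - 14*n**2 - 18*n - 10)) − (-30), i.e. -12*3**n*n**3 - 42*3**n*n**2 - 54*3**n*n - 30*3**n + 30.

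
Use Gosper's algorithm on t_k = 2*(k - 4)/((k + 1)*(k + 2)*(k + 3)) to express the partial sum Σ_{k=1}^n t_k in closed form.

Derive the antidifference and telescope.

S(n) = n*(-n - 17)/(6*(n**2 + 5*n + 6))

Step 1: r(k) = (k - 3)*(k + 1)/((k - 4)*(k + 4)).
Normal form (A,B,C) = (k + 1, k + 4, k - 4).
Need (k + 1)·f(k+1) − (k + 3)·f(k) = k - 4.
Degrees (1,1,1) ⇒ d ≤ 2.
A polynomial solution: f(k) = -k*(3*k + 13)/4.
Get s_k = R·t_k = k*(-3*k - 13)/(2*(k + 1)*(k + 2)) with R(k) = B(k−1)f(k)/C(k) = -k*(k + 3)*(3*k + 13)/(4*(k - 4)).
s_(k+1) − s_k = 2*(k - 4)/(k**3 + 6*k**2 + 11*k + 6) = t_k.
Telescope: S(n) = s_(n+1) − s_(1) = (-3*n**2 - 19*n - 16)/(2*(n**2 + 5*n + 6)) − (-4/3) = n*(-n - 17)/(6*(n**2 + 5*n + 6)).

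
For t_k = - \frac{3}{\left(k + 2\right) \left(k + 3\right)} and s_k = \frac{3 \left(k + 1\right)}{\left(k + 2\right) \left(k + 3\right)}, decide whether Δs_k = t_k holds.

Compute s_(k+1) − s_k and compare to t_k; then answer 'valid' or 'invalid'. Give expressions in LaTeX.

s_(k+1) = 3*(k + 2)/((k + 3)*(k + 4))
s_(k+1) − s_k = -3*k/(k**3 + 9*k**2 + 26*k + 24)
(s_(k+1) − s_k) − t_k = 12/(k**3 + 9*k**2 + 26*k + 24)

Invalid: residual \frac{12}{k^{3} + 9 k^{2} + 26 k + 24} ≠ 0.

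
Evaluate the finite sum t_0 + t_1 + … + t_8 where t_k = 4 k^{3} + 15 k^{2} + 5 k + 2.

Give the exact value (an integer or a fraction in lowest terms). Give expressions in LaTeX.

Ratio r(k) = (4*k**3 + 27*k**2 + 47*k + 26)/(4*k**3 + 15*k**2 + 5*k + 2).
Take A(k)=1, B(k)=1, C(k)=k**3 + 15*k**2/4 + 5*k/4 + 1/2.
Set up (1)·f(k+1) − (1)·f(k) − (k**3 + 15*k**2/4 + 5*k/4 + 1/2) = 0.
From deg A=0, deg B=0, deg C=3: d=4.
Match coefficients ⇒ f(k) = k*(k**3 + 3*k**2 - 4*k + 2)/4.
Get s_k = R·t_k = k*(k**3 + 3*k**2 - 4*k + 2) with R(k) = B(k−1)f(k)/C(k) = k*(k**3 + 3*k**2 - 4*k + 2)/(4*k**3 + 15*k**2 + 5*k + 2).
Δs = 4*k**3 + 15*k**2 + 5*k + 2, as required.
Σ_(k=0)^(8) t_k = s_(9) − s_(0) = 8442 − (0) = 8442.

Σ = 8442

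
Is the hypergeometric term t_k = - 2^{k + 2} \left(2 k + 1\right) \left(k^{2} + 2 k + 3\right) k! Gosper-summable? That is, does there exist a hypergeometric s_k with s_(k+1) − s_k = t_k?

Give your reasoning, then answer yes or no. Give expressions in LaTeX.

r(k) = 2*(k + 1)*(2*k + 3)*(2*k + (k + 1)**2 + 5)/((2*k + 1)*(k**2 + 2*k + 3)) after simplifying.
Factor: A=2*k + 2; B=1; C=k**3 + 5*k**2/2 + 4*k + 3/2.
Need (2*k + 2)·f(k+1) − (1)·f(k) = k**3 + 5*k**2/2 + 4*k + 3/2.
deg f ≤ 2 (via 1,0,3).
Solve for f: f(k) = (k**2 + 1)/2 (degree 2 ≤ 2).
R(k) = B(k−1)·f(k)/C(k) = (k**2 + 1)/((2*k + 1)*(k**2 + 2*k + 3)); s_k = R·t_k = -2**(k + 2)*(k**2 + 1)*factorial(k).
Δs = -2**(k + 2)*(2*k + 1)*(k**2 + 2*k + 3)*factorial(k), as required.

Yes. s_k = - 2^{k + 2} \left(k^{2} + 1\right) k!.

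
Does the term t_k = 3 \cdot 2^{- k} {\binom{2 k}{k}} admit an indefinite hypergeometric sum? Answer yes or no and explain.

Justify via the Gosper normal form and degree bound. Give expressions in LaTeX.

No — key equation has no polynomial f.

t_(k+1)/t_k = (2*k + 1)/(k + 1).
Gosper form: A/B · C(k+1)/C(k) with A=2*k + 1, B=k + 1, C=1.
Set up (2*k + 1)·f(k+1) − (k)·f(k) − (1) = 0.
d = -1 from the (1,1,0) case.
Bound -1 < 0, so the key equation has no polynomial solution.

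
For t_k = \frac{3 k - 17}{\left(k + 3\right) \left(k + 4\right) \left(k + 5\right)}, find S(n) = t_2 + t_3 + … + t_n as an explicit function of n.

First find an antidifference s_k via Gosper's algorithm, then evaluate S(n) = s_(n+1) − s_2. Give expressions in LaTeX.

Step 1: r(k) = (k + 3)*(3*k - 14)/((k + 6)*(3*k - 17)).
So A=k + 3 and B=k + 6, with C=k - 17/3.
f must satisfy (k + 3)·f(k+1) − (k + 5)·f(k) = k - 17/3.
d = 2 from the (1,1,1) case.
A polynomial solution: f(k) = -k*(k + 16)/9.
Then R = B(k−1)f/C = -k*(k + 5)*(k + 16)/(3*(3*k - 17)), so s_k = R(k)·t_k = k*(-k - 16)/(3*(k + 3)*(k + 4)).
Δs = (3*k - 17)/(k**3 + 12*k**2 + 47*k + 60), as required.
Evaluate: s_(n+1) = (-n**2 - 18*n - 17)/(3*(n**2 + 9*n + 20)); subtract s_(2) = -2/5 ⇒ S(n) = (n**2 - 36*n + 35)/(15*(n**2 + 9*n + 20)).

S(n) = \frac{n^{2} - 36 n + 35}{15 \left(n^{2} + 9 n + 20\right)}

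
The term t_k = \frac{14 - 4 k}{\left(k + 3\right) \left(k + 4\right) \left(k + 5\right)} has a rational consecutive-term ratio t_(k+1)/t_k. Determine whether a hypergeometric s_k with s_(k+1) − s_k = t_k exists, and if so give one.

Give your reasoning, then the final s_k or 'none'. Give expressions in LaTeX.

s_k = \frac{k \left(k + 55\right)}{12 \left(k + 3\right) \left(k + 4\right)}

r(k) = (k + 3)*(2*k - 5)/((k + 6)*(2*k - 7)) after simplifying.
Normal form (A,B,C) = (k + 3, k + 6, k - 7/2).
f must satisfy (k + 3)·f(k+1) − (k + 5)·f(k) = k - 7/2.
From deg A=1, deg B=1, deg C=1: d=2.
Coefficient equations give f(k) = -k*(k + 55)/48.
R(k) = B(k−1)·f(k)/C(k) = -k*(k + 5)*(k + 55)/(24*(2*k - 7)); s_k = R·t_k = k*(k + 55)/(12*(k + 3)*(k + 4)).
Δs = 2*(7 - 2*k)/(k**3 + 12*k**2 + 47*k + 60), as required.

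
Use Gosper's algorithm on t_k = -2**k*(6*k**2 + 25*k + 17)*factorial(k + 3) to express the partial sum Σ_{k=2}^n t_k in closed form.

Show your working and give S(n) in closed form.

S(n) = -6*2**n*n*factorial(n + 4) - 4*2**n*factorial(n + 4) + 2400

The ratio is 2*(6*k**3 + 61*k**2 + 196*k + 192)/(6*k**2 + 25*k + 17).
Take A(k)=2*k + 8, B(k)=1, C(k)=k**2 + 25*k/6 + 17/6.
Need (2*k + 8)·f(k+1) − (1)·f(k) = k**2 + 25*k/6 + 17/6.
deg f ≤ 1 (via 1,0,2).
Solve for f: f(k) = (3*k - 1)/6 (degree 1 ≤ 1).
So s_k = (B(k−1)f/C)·t_k = ((3*k - 1)/(6*k**2 + 25*k + 17))·t_k = -2**k*(3*k - 1)*factorial(k + 3).
Verify: -2**k*(6*k**2 + 25*k + 17)*factorial(k + 3) matches t_k.
Telescope: S(n) = s_(n+1) − s_(2) = -2**(n + 1)*(3*n + 2)*factorial(n + 4) − (-2400) = -6*2**n*n*factorial(n + 4) - 4*2**n*factorial(n + 4) + 2400.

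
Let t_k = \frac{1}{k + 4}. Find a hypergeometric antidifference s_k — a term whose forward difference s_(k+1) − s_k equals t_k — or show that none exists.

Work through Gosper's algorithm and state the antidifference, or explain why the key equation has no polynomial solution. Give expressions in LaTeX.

Step 1: r(k) = (k + 4)/(k + 5).
A = k + 4, B = k + 5, C = 1.
Solve (k + 4)·f(k+1) − (k + 4)·f(k) = 1.
Bound: deg f ≤ 0.
Generic f = c0 gives residual -1; -1 = 0 cannot hold, so t_k is not Gosper-summable.

none (Gosper's algorithm certifies no s_k)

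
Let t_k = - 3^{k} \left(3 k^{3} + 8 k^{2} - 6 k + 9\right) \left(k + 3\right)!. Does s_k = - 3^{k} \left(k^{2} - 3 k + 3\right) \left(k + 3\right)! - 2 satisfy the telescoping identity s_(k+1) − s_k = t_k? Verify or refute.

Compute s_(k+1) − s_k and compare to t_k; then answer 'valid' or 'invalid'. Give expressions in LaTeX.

s_(k+1) = 3**(k + 1)*(3*k - (k + 1)**2)*factorial(k + 4) - 2
s_(k+1) − s_k = -3**k*(3*k**3 + 8*k**2 - 6*k + 9)*factorial(k + 3)
(s_(k+1) − s_k) − t_k = 0

Valid: the claim telescopes to t_k.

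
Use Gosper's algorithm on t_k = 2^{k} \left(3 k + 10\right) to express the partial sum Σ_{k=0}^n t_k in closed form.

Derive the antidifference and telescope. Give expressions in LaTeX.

S(n) = 6 \cdot 2^{n} n + 14 \cdot 2^{n} - 4

Compute t_(k+1)/t_k: get 2*(3*k + 13)/(3*k + 10).
Take A(k)=2, B(k)=1, C(k)=k + 10/3.
Set up (2)·f(k+1) − (1)·f(k) − (k + 10/3) = 0.
From deg A=0, deg B=0, deg C=1: d=1.
A polynomial solution: f(k) = (3*k + 4)/3.
Get s_k = R·t_k = 2**k*(3*k + 4) with R(k) = B(k−1)f(k)/C(k) = (3*k + 4)/(3*k + 10).
Δs = 2**k*(3*k + 10), as required.
Telescope: S(n) = s_(n+1) − s_(0) = 2**(n + 1)*(3*n + 7) − (4) = 6*2**n*n + 14*2**n - 4.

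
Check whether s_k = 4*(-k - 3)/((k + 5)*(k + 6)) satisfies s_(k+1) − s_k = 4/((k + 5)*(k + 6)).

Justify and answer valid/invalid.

s_(k+1) = 4*(-k - 4)/((k + 6)*(k + 7))
s_(k+1) − s_k = 4*(k + 1)/(k**3 + 18*k**2 + 107*k + 210)
(s_(k+1) − s_k) − t_k = -24/(k**3 + 18*k**2 + 107*k + 210)

Invalid: residual -24/(k**3 + 18*k**2 + 107*k + 210) ≠ 0.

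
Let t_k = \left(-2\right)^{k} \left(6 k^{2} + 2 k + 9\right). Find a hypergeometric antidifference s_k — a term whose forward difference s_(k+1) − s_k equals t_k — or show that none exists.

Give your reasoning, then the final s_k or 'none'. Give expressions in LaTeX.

Ratio r(k) = 2*(-6*k**2 - 14*k - 17)/(6*k**2 + 2*k + 9).
Normal form (A,B,C) = (-2, 1, k**2 + k/3 + 3/2).
Solve (-2)·f(k+1) − (1)·f(k) = k**2 + k/3 + 3/2.
d = 2 from the (0,0,2) case.
Solve for f: f(k) = -(2*k**2 - 2*k + 3)/6 (degree 2 ≤ 2).
Get s_k = R·t_k = (-2)**k*(-2*k**2 + 2*k - 3) with R(k) = B(k−1)f(k)/C(k) = -(2*k**2 - 2*k + 3)/(6*k**2 + 2*k + 9).
Δs = (-2)**k*(6*k**2 + 2*k + 9), as required.

s_k = \left(-2\right)^{k} \left(- 2 k^{2} + 2 k - 3\right)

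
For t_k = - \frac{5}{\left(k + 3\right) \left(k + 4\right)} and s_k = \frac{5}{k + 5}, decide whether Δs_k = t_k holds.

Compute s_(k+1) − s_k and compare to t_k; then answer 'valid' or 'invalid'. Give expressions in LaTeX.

s_(k+1) = 5/(k + 6)
s_(k+1) − s_k = -5/((k + 5)*(k + 6))
(s_(k+1) − s_k) − t_k = 10*(2*k + 9)/(k**4 + 18*k**3 + 119*k**2 + 342*k + 360)

Invalid: residual \frac{10 \left(2 k + 9\right)}{k^{4} + 18 k^{3} + 119 k^{2} + 342 k + 360} ≠ 0.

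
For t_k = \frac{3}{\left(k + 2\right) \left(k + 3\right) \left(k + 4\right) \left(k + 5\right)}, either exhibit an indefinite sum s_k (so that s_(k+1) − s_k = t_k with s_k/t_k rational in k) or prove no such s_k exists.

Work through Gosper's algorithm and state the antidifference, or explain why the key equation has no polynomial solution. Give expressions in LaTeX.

s_k = \frac{k \left(k^{2} + 9 k + 26\right)}{24 \left(k + 2\right) \left(k + 3\right) \left(k + 4\right)}

t_(k+1)/t_k = (k + 2)/(k + 6).
A = k + 2, B = k + 6, C = 1.
Key eq: (k + 2)·f(k+1) = (k + 5)·f(k) + (1).
Degrees (1,1,0) ⇒ d ≤ 3.
Solve for f: f(k) = k*(k**2 + 9*k + 26)/72 (degree 3 ≤ 3).
So s_k = (B(k−1)f/C)·t_k = (k*(k + 5)*(k**2 + 9*k + 26)/72)·t_k = k*(k**2 + 9*k + 26)/(24*(k + 2)*(k + 3)*(k + 4)).
s_(k+1) − s_k = 3/(k**4 + 14*k**3 + 71*k**2 + 154*k + 120) = t_k.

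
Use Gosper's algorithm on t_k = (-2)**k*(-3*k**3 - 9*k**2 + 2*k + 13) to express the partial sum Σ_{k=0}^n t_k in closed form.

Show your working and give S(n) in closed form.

Step 1: r(k) = 2*(-3*k**3 - 18*k**2 - 25*k + 3)/(3*k**3 + 9*k**2 - 2*k - 13).
Take A(k)=-2, B(k)=1, C(k)=k**3 + 3*k**2 - 2*k/3 - 13/3.
f must satisfy (-2)·f(k+1) − (1)·f(k) = k**3 + 3*k**2 - 2*k/3 - 13/3.
From deg A=0, deg B=0, deg C=3: d=3.
A polynomial solution: f(k) = -(k**3 + k**2 - 4*k - 3)/3.
Then R = B(k−1)f/C = -(k**3 + k**2 - 4*k - 3)/(3*k**3 + 9*k**2 - 2*k - 13), so s_k = R(k)·t_k = (-2)**k*(k**3 + k**2 - 4*k - 3).
Verify: (-2)**k*(-3*k**3 - 9*k**2 + 2*k + 13) matches t_k.
Telescope: S(n) = s_(n+1) − s_(0) = (-2)**(n + 1)*(n**3 + 4*n**2 + n - 5) − (-3) = -2*(-2)**n*n**3 - 8*(-2)**n*n**2 - 2*(-2)**n*n + 10*(-2)**n + 3.

S(n) = -2*(-2)**n*n**3 - 8*(-2)**n*n**2 - 2*(-2)**n*n + 10*(-2)**n + 3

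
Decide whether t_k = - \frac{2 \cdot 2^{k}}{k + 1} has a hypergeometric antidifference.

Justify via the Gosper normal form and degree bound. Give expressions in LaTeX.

No — t_k has no hypergeometric antidifference.

The ratio is 2*(k + 1)/(k + 2).
A = 2*k + 2, B = k + 2, C = 1.
Solve (2*k + 2)·f(k+1) − (k + 1)·f(k) = 1.
d = -1 from the (1,1,0) case.
Negative degree bound (-1): no f exists, t_k not Gosper-summable.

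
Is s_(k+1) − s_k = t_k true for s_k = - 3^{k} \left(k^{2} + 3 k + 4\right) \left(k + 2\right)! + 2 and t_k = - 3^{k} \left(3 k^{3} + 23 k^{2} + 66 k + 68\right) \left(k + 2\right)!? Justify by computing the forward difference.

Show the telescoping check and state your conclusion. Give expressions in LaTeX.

Valid: the claim telescopes to t_k.

s_(k+1) = -3**(k + 1)*(3*k + (k + 1)**2 + 7)*factorial(k + 3) + 2
s_(k+1) − s_k = -3**k*(3*k**3 + 23*k**2 + 66*k + 68)*factorial(k + 2)
(s_(k+1) − s_k) − t_k = 0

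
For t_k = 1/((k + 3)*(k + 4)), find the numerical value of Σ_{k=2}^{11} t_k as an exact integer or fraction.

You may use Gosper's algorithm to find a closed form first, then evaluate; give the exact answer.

Σ = 2/15

t_(k+1)/t_k = (k + 3)/(k + 5).
Gosper form: A/B · C(k+1)/C(k) with A=k + 3, B=k + 5, C=1.
Set up (k + 3)·f(k+1) − (k + 4)·f(k) − (1) = 0.
From deg A=1, deg B=1, deg C=0: d=1.
Match coefficients ⇒ f(k) = k/3.
Certificate R = B(k−1)f/C = k*(k + 4)/3 gives s_k = k/(3*(k + 3)).
Δs = 1/(k**2 + 7*k + 12), as required.
Sum = s_(12) − s_(2); s_(12) = 4/15, s_(2) = 2/15 ⇒ 2/15.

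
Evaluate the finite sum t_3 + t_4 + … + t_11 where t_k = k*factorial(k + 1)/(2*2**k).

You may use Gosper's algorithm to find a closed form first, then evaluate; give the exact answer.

Ratio r(k) = (k + 1)*(k + 2)/(2*k).
Normal form (A,B,C) = (k/2 + 1, 1, k).
Set up (k/2 + 1)·f(k+1) − (1)·f(k) − (k) = 0.
Bound: deg f ≤ 0.
A polynomial solution: f(k) = 2.
Then R = B(k−1)f/C = 2/k, so s_k = R(k)·t_k = factorial(k + 1)/2**k.
s_(k+1) − s_k = k*factorial(k + 1)/(2*2**k) = t_k.
Sum = s_(12) − s_(3); s_(12) = 6081075/4, s_(3) = 3 ⇒ 6081063/4.

Σ = 6081063/4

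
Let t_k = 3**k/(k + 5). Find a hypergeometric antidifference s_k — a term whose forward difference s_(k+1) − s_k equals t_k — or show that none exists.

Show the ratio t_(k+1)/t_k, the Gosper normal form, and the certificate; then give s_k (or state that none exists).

not Gosper-summable; s_k does not exist

Compute t_(k+1)/t_k: get 3*(k + 5)/(k + 6).
Gosper form: A/B · C(k+1)/C(k) with A=3*k + 15, B=k + 6, C=1.
Solve (3*k + 15)·f(k+1) − (k + 5)·f(k) = 1.
From deg A=1, deg B=1, deg C=0: d=-1.
Negative degree bound (-1): no f exists, t_k not Gosper-summable.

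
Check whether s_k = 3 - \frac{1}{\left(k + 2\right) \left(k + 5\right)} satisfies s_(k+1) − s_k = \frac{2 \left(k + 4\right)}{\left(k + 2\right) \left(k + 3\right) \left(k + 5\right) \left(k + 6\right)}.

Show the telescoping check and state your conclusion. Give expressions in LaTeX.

s_(k+1) = 3 - 1/((k + 3)*(k + 6))
s_(k+1) − s_k = 2*(k + 4)/(k**4 + 16*k**3 + 91*k**2 + 216*k + 180)
(s_(k+1) − s_k) − t_k = 0

Valid — Δs_k = t_k.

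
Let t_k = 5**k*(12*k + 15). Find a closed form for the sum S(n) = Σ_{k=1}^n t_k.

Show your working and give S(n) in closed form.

S(n) = 15*5**n*n + 15*5**n - 15

The ratio is 5*(4*k + 9)/(4*k + 5).
Normal form (A,B,C) = (5, 1, k + 5/4).
Set up (5)·f(k+1) − (1)·f(k) − (k + 5/4) = 0.
From deg A=0, deg B=0, deg C=1: d=1.
A polynomial solution: f(k) = k/4.
Certificate R = B(k−1)f/C = k/(4*k + 5) gives s_k = 3*5**k*k.
s_(k+1) − s_k = 5**k*(12*k + 15) = t_k.
Telescope: S(n) = s_(n+1) − s_(1) = 15*5**n*(n + 1) − (15) = 15*5**n*n + 15*5**n - 15.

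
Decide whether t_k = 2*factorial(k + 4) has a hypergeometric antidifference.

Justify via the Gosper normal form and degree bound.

No. Not Gosper-summable.

r(k) = k + 5 after simplifying.
A = k + 5, B = 1, C = 1.
Key eq: (k + 5)·f(k+1) = (1)·f(k) + (1).
d = -1 from the (1,0,0) case.
deg f ≤ -1 is impossible — no certificate.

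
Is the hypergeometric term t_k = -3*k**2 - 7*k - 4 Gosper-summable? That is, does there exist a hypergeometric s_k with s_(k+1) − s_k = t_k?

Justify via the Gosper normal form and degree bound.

Yes. s_k = k*(-k**2 - 2*k - 1).

Ratio r(k) = (3*k**2 + 13*k + 14)/(3*k**2 + 7*k + 4).
Take A(k)=1, B(k)=1, C(k)=k**2 + 7*k/3 + 4/3.
Need (1)·f(k+1) − (1)·f(k) = k**2 + 7*k/3 + 4/3.
From deg A=0, deg B=0, deg C=2: d=3.
A polynomial solution: f(k) = k*(k + 1)**2/3.
Certificate R = B(k−1)f/C = k*(k + 1)/(3*k + 4) gives s_k = k*(-k**2 - 2*k - 1).
Δs = -3*k**2 - 7*k - 4, as required.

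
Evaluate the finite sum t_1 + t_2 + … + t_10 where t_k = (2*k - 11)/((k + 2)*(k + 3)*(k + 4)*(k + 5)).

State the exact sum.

Σ = -33/910

The ratio is (k + 2)*(2*k - 9)/((k + 6)*(2*k - 11)).
Normal form (A,B,C) = (k + 2, k + 6, k - 11/2).
Need (k + 2)·f(k+1) − (k + 5)·f(k) = k - 11/2.
Degrees (1,1,1) ⇒ d ≤ 3.
Coefficient equations give f(k) = -k*(k**2 + 9*k + 34)/16.
Get s_k = R·t_k = k*(-k**2 - 9*k - 34)/(8*(k + 2)*(k + 3)*(k + 4)) with R(k) = B(k−1)f(k)/C(k) = -k*(k + 5)*(k**2 + 9*k + 34)/(8*(2*k - 11)).
Verify: (2*k - 11)/(k**4 + 14*k**3 + 71*k**2 + 154*k + 120) matches t_k.
Sum = s_(11) − s_(1); s_(11) = -1397/10920, s_(1) = -11/120 ⇒ -33/910.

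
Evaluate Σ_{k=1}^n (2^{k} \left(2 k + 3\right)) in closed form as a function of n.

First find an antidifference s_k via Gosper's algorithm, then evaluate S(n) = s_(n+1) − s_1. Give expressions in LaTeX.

S(n) = 4 \cdot 2^{n} n + 2 \cdot 2^{n} - 2

Compute t_(k+1)/t_k: get 2*(2*k + 5)/(2*k + 3).
Normal form (A,B,C) = (2, 1, k + 3/2).
Set up (2)·f(k+1) − (1)·f(k) − (k + 3/2) = 0.
Degrees (0,0,1) ⇒ d ≤ 1.
Coefficient equations give f(k) = (2*k - 1)/2.
Certificate R = B(k−1)f/C = (2*k - 1)/(2*k + 3) gives s_k = 2**k*(2*k - 1).
Δs = 2**k*(2*k + 3), as required.
Σ_(k=1)^n t_k = s_(n+1) − s_(1) = (2**(n + 1)*(2*n + 1)) − (2), i.e. 4*2**n*n + 2*2**n - 2.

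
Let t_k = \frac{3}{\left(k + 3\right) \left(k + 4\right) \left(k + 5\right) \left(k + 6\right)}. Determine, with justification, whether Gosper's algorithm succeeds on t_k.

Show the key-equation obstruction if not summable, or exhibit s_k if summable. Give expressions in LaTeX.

Yes. s_k = \frac{k \left(k^{2} + 12 k + 47\right)}{60 \left(k + 3\right) \left(k + 4\right) \left(k + 5\right)}.

The ratio is (k + 3)/(k + 7).
Take A(k)=k + 3, B(k)=k + 7, C(k)=1.
Solve (k + 3)·f(k+1) − (k + 6)·f(k) = 1.
d = 3 from the (1,1,0) case.
A polynomial solution: f(k) = k*(k**2 + 12*k + 47)/180.
So s_k = (B(k−1)f/C)·t_k = (k*(k + 6)*(k**2 + 12*k + 47)/180)·t_k = k*(k**2 + 12*k + 47)/(60*(k + 3)*(k + 4)*(k + 5)).
Δs = 3/(k**4 + 18*k**3 + 119*k**2 + 342*k + 360), as required.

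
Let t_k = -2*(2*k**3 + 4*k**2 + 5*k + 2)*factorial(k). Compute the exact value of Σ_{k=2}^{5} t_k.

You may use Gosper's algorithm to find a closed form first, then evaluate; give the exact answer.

Σ = -102212

Ratio r(k) = (2*k**4 + 12*k**3 + 29*k**2 + 32*k + 13)/(2*k**3 + 4*k**2 + 5*k + 2).
So A=k + 1 and B=1, with C=k**3 + 2*k**2 + 5*k/2 + 1.
f must satisfy (k + 1)·f(k+1) − (1)·f(k) = k**3 + 2*k**2 + 5*k/2 + 1.
Degrees (1,0,3) ⇒ d ≤ 2.
Match coefficients ⇒ f(k) = (2*k**2 - 1)/2.
Then R = B(k−1)f/C = (2*k**2 - 1)/(2*k**3 + 4*k**2 + 5*k + 2), so s_k = R(k)·t_k = -2*(2*k**2 - 1)*factorial(k).
Check: Δs_k = -2*(2*k**3 + 4*k**2 + 5*k + 2)*factorial(k). ✓
Σ_(k=2)^(5) t_k = s_(6) − s_(2) = -102240 − (-28) = -102212.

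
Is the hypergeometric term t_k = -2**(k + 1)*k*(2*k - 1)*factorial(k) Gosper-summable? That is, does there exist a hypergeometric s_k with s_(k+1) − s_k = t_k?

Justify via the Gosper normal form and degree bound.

Ratio r(k) = (k + 1)**2*(4*k + 2)/(k*(2*k - 1)).
Take A(k)=2*k + 2, B(k)=1, C(k)=k**2 - k/2.
Solve (2*k + 2)·f(k+1) − (1)·f(k) = k**2 - k/2.
Degrees (1,0,2) ⇒ d ≤ 1.
A polynomial solution: f(k) = (k - 2)/2.
R(k) = B(k−1)·f(k)/C(k) = (k - 2)/(k*(2*k - 1)); s_k = R·t_k = -2**(k + 1)*(k - 2)*factorial(k).
Δs = -2**(k + 1)*k*(2*k - 1)*factorial(k), as required.

Yes. s_k = -2**(k + 1)*(k - 2)*factorial(k).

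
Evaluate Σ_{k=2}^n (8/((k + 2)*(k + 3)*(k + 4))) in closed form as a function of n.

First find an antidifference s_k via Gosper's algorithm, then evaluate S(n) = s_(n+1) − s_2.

S(n) = (n**2 + 7*n - 8)/(5*(n**2 + 7*n + 12))

Ratio r(k) = (k + 2)/(k + 5).
A = k + 2, B = k + 5, C = 1.
Solve (k + 2)·f(k+1) − (k + 4)·f(k) = 1.
Degrees (1,1,0) ⇒ d ≤ 2.
A polynomial solution: f(k) = k*(k + 5)/12.
So s_k = (B(k−1)f/C)·t_k = (k*(k + 4)*(k + 5)/12)·t_k = 2*k*(k + 5)/(3*(k + 2)*(k + 3)).
Verify: 8/(k**3 + 9*k**2 + 26*k + 24) matches t_k.
Evaluate: s_(n+1) = 2*(n**2 + 7*n + 6)/(3*(n**2 + 7*n + 12)); subtract s_(2) = 7/15 ⇒ S(n) = (n**2 + 7*n - 8)/(5*(n**2 + 7*n + 12)).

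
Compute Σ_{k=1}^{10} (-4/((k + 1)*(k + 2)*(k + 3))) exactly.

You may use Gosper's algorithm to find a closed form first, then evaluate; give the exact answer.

r(k) = (k + 1)/(k + 4) after simplifying.
Normal form (A,B,C) = (k + 1, k + 4, 1).
Solve (k + 1)·f(k+1) − (k + 3)·f(k) = 1.
From deg A=1, deg B=1, deg C=0: d=2.
A polynomial solution: f(k) = k*(k + 3)/4.
Certificate R = B(k−1)f/C = k*(k + 3)**2/4 gives s_k = k*(-k - 3)/((k + 1)*(k + 2)).
Check: Δs_k = -4/(k**3 + 6*k**2 + 11*k + 6). ✓
Σ_(k=1)^(10) t_k = s_(11) − s_(1) = -77/78 − (-2/3) = -25/78.

Σ = -25/78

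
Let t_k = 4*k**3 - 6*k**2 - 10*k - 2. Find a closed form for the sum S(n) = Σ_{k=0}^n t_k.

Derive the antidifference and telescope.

t_(k+1)/t_k = (2*k**3 + 3*k**2 - 5*k - 7)/(2*k**3 - 3*k**2 - 5*k - 1).
Factor: A=1; B=1; C=k**3 - 3*k**2/2 - 5*k/2 - 1/2.
f must satisfy (1)·f(k+1) − (1)·f(k) = k**3 - 3*k**2/2 - 5*k/2 - 1/2.
Bound: deg f ≤ 4.
Match coefficients ⇒ f(k) = k*(k**3 - 4*k**2 - k + 2)/4.
Get s_k = R·t_k = k*(k**3 - 4*k**2 - k + 2) with R(k) = B(k−1)f(k)/C(k) = k*(k**3 - 4*k**2 - k + 2)/(2*(2*k**3 - 3*k**2 - 5*k - 1)).
Check: Δs_k = 4*k**3 - 6*k**2 - 10*k - 2. ✓
Σ_(k=0)^n t_k = s_(n+1) − s_(0) = (n**4 - 7*n**2 - 8*n - 2) − (0), i.e. n**4 - 7*n**2 - 8*n - 2.

S(n) = n**4 - 7*n**2 - 8*n - 2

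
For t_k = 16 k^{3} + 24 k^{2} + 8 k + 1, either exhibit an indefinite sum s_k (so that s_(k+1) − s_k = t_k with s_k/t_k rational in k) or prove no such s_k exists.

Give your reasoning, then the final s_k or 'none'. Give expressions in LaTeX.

s_k = k \left(4 k^{3} - 4 k + 1\right)

t_(k+1)/t_k = (16*k**3 + 72*k**2 + 104*k + 49)/(16*k**3 + 24*k**2 + 8*k + 1).
Normal form (A,B,C) = (1, 1, k**3 + 3*k**2/2 + k/2 + 1/16).
Key eq: (1)·f(k+1) = (1)·f(k) + (k**3 + 3*k**2/2 + k/2 + 1/16).
Bound: deg f ≤ 4.
Match coefficients ⇒ f(k) = k*(4*k**3 - 4*k + 1)/16.
Certificate R = B(k−1)f/C = k*(4*k**3 - 4*k + 1)/(16*k**3 + 24*k**2 + 8*k + 1) gives s_k = k*(4*k**3 - 4*k + 1).
Δs = 16*k**3 + 24*k**2 + 8*k + 1, as required.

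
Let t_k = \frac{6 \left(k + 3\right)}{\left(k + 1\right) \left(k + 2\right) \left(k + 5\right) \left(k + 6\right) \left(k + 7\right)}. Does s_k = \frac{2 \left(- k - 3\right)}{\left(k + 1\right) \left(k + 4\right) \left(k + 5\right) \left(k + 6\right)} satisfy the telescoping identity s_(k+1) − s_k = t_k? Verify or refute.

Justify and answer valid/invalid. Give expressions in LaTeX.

s_(k+1) = 2*(-k - 4)/((k + 2)*(k + 5)*(k + 6)*(k + 7))
s_(k+1) − s_k = 2*(3*k**2 + 17*k + 26)/(k**6 + 25*k**5 + 247*k**4 + 1219*k**3 + 3112*k**2 + 3796*k + 1680)
(s_(k+1) − s_k) − t_k = 4*(-2*k - 5)/(k**6 + 25*k**5 + 247*k**4 + 1219*k**3 + 3112*k**2 + 3796*k + 1680)

Invalid: residual \frac{4 \left(- 2 k - 5\right)}{k^{6} + 25 k^{5} + 247 k^{4} + 1219 k^{3} + 3112 k^{2} + 3796 k + 1680} ≠ 0.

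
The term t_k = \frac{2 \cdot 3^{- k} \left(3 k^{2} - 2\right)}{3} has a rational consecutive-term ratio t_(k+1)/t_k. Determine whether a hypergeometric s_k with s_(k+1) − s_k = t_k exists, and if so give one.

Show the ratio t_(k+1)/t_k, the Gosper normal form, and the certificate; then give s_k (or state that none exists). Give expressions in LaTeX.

s_k = 3^{- k} \left(- 3 k^{2} - 3 k - 1\right)

t_(k+1)/t_k = (3*(k + 1)**2 - 2)/(3*(3*k**2 - 2)).
Gosper form: A/B · C(k+1)/C(k) with A=1/3, B=1, C=k**2 - 2/3.
Solve (1/3)·f(k+1) − (1)·f(k) = k**2 - 2/3.
d = 2 from the (0,0,2) case.
Coefficient equations give f(k) = -(3*k**2 + 3*k + 1)/2.
So s_k = (B(k−1)f/C)·t_k = (-3*(3*k**2 + 3*k + 1)/(2*(3*k**2 - 2)))·t_k = (-3*k**2 - 3*k - 1)/3**k.
Verify: 2*(3*k**2 - 2)/(3*3**k) matches t_k.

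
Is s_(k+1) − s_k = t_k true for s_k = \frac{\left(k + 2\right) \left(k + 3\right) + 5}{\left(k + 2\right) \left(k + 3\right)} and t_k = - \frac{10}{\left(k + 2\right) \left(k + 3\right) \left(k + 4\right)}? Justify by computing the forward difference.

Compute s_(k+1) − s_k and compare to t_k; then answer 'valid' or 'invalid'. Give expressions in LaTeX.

valid; difference matches t_k

s_(k+1) = ((k + 3)*(k + 4) + 5)/((k + 3)*(k + 4))
s_(k+1) − s_k = -10/(k**3 + 9*k**2 + 26*k + 24)
(s_(k+1) − s_k) − t_k = 0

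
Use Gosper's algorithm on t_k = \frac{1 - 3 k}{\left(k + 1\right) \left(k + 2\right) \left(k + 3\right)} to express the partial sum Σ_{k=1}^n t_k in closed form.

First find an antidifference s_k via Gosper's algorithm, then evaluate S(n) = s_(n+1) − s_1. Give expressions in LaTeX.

Ratio r(k) = (k + 1)*(3*k + 2)/((k + 4)*(3*k - 1)).
Take A(k)=k + 1, B(k)=k + 4, C(k)=k - 1/3.
Key eq: (k + 1)·f(k+1) = (k + 3)·f(k) + (k - 1/3).
From deg A=1, deg B=1, deg C=1: d=2.
Solve for f: f(k) = k*(k - 3)/6 (degree 2 ≤ 2).
Get s_k = R·t_k = k*(3 - k)/(2*(k + 1)*(k + 2)) with R(k) = B(k−1)f(k)/C(k) = k*(k - 3)*(k + 3)/(2*(3*k - 1)).
Check: Δs_k = (1 - 3*k)/(k**3 + 6*k**2 + 11*k + 6). ✓
Evaluate: s_(n+1) = (-n**2 + n + 2)/(2*(n**2 + 5*n + 6)); subtract s_(1) = 1/6 ⇒ S(n) = n*(-2*n - 1)/(3*(n**2 + 5*n + 6)).

S(n) = \frac{n \left(- 2 n - 1\right)}{3 \left(n^{2} + 5 n + 6\right)}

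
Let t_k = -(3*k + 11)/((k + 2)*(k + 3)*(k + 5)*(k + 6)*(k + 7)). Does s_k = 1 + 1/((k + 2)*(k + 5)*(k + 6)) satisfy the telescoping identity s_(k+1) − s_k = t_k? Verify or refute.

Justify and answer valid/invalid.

s_(k+1) = 1 + 1/((k + 3)*(k + 6)*(k + 7))
s_(k+1) − s_k = ((k + 2)*(k + 5) - (k + 3)*(k + 7))/((k + 2)*(k + 3)*(k + 5)*(k + 6)*(k + 7))
(s_(k+1) − s_k) − t_k = 0

Valid: the claim telescopes to t_k.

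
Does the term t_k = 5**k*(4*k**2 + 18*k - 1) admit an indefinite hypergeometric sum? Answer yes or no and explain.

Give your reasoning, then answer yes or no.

t_(k+1)/t_k = 5*(4*k**2 + 26*k + 21)/(4*k**2 + 18*k - 1).
So A=5 and B=1, with C=k**2 + 9*k/2 - 1/4.
Solve (5)·f(k+1) − (1)·f(k) = k**2 + 9*k/2 - 1/4.
deg f ≤ 2 (via 0,0,2).
A polynomial solution: f(k) = (k**2 + 2*k - 4)/4.
Certificate R = B(k−1)f/C = (k**2 + 2*k - 4)/(4*k**2 + 18*k - 1) gives s_k = 5**k*(k**2 + 2*k - 4).
s_(k+1) − s_k = 5**k*(4*k**2 + 18*k - 1) = t_k.

Yes. s_k = 5**k*(k**2 + 2*k - 4).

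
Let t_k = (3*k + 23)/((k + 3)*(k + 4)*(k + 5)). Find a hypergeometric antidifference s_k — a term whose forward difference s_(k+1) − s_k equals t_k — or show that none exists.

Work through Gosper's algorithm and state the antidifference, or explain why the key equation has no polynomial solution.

s_k = k*(4*k + 19)/(3*(k + 3)*(k + 4))

Step 1: r(k) = (k + 3)*(3*k + 26)/((k + 6)*(3*k + 23)).
A = k + 3, B = k + 6, C = k + 23/3.
Set up (k + 3)·f(k+1) − (k + 5)·f(k) − (k + 23/3) = 0.
Bound: deg f ≤ 2.
Solving with deg f ≤ 2: f(k) = k*(4*k + 19)/9.
Get s_k = R·t_k = k*(4*k + 19)/(3*(k + 3)*(k + 4)) with R(k) = B(k−1)f(k)/C(k) = k*(k + 5)*(4*k + 19)/(3*(3*k + 23)).
Check: Δs_k = (3*k + 23)/(k**3 + 12*k**2 + 47*k + 60). ✓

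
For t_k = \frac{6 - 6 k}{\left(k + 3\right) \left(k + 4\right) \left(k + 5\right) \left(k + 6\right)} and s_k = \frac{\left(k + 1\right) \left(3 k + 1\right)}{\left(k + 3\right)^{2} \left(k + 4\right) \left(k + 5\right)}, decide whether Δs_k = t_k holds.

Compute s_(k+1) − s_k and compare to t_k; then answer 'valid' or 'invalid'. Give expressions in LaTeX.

s_(k+1) = (k + 2)*(3*k + 4)/((k + 4)**2*(k + 5)*(k + 6))
s_(k+1) − s_k = 2*(-3*k**3 - 9*k**2 + 16*k + 24)/(k**6 + 25*k**5 + 257*k**4 + 1391*k**3 + 4182*k**2 + 6624*k + 4320)
(s_(k+1) − s_k) − t_k = 2*(9*k**2 + 31*k - 12)/(k**6 + 25*k**5 + 257*k**4 + 1391*k**3 + 4182*k**2 + 6624*k + 4320)

Invalid: residual \frac{2 \left(9 k^{2} + 31 k - 12\right)}{k^{6} + 25 k^{5} + 257 k^{4} + 1391 k^{3} + 4182 k^{2} + 6624 k + 4320} ≠ 0.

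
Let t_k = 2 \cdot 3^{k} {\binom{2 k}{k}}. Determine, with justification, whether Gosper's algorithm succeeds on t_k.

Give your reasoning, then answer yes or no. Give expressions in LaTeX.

No — key equation has no polynomial f.

Compute t_(k+1)/t_k: get 6*(2*k + 1)/(k + 1).
Take A(k)=12*k + 6, B(k)=k + 1, C(k)=1.
f must satisfy (12*k + 6)·f(k+1) − (k)·f(k) = 1.
Degrees (1,1,0) ⇒ d ≤ -1.
Negative degree bound (-1): no f exists, t_k not Gosper-summable.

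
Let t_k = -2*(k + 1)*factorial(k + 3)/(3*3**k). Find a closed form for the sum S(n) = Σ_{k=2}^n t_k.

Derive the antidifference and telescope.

t_(k+1)/t_k = (k + 2)*(k + 4)/(3*(k + 1)).
Normal form (A,B,C) = (k/3 + 4/3, 1, k + 1).
Need (k/3 + 4/3)·f(k+1) − (1)·f(k) = k + 1.
Bound: deg f ≤ 0.
Match coefficients ⇒ f(k) = 3.
Then R = B(k−1)f/C = 3/(k + 1), so s_k = R(k)·t_k = -2*factorial(k + 3)/3**k.
Δs = -2*(k + 1)*factorial(k + 3)/(3*3**k), as required.
s_(n+1) = -2*3**(-n - 1)*factorial(n + 4) and s_(2) = -80/3, so S(n) = 80/3 - 2*factorial(n + 4)/(3*3**n).

S(n) = 80/3 - 2*factorial(n + 4)/(3*3**n)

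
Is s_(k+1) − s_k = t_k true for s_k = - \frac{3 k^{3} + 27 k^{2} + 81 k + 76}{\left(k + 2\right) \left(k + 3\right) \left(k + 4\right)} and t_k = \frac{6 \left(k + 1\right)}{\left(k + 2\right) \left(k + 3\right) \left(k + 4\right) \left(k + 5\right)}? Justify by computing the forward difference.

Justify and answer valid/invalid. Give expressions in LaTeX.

Valid: the claim telescopes to t_k.

s_(k+1) = (-81*k - 3*(k + 1)**3 - 27*(k + 1)**2 - 157)/((k + 3)*(k + 4)*(k + 5))
s_(k+1) − s_k = 6*(k + 1)/(k**4 + 14*k**3 + 71*k**2 + 154*k + 120)
(s_(k+1) − s_k) − t_k = 0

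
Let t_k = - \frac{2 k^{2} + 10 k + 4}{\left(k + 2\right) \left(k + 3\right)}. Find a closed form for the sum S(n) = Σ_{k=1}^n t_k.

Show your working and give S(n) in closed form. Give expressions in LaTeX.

S(n) = \frac{2 n \left(- 3 n - 5\right)}{3 \left(n + 3\right)}

Step 1: r(k) = (k + 2)*(5*k + (k + 1)**2 + 7)/((k + 4)*(k**2 + 5*k + 2)).
So A=k + 2 and B=k + 4, with C=k**2 + 5*k + 2.
Solve (k + 2)·f(k+1) − (k + 3)·f(k) = k**2 + 5*k + 2.
Bound: deg f ≤ 2.
Solve for f: f(k) = k**2 (degree 2 ≤ 2).
Then R = B(k−1)f/C = k**2*(k + 3)/(k**2 + 5*k + 2), so s_k = R(k)·t_k = -2*k**2/(k + 2).
Δs = 2*(-k**2 - 5*k - 2)/(k**2 + 5*k + 6), as required.
Telescope: S(n) = s_(n+1) − s_(1) = 2*(-n**2 - 2*n - 1)/(n + 3) − (-2/3) = 2*n*(-3*n - 5)/(3*(n + 3)).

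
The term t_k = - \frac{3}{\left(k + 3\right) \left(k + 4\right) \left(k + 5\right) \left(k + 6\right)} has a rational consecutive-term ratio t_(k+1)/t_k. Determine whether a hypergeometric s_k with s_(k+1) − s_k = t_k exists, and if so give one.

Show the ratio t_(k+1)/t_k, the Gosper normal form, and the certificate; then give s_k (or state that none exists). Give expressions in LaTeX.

t_(k+1)/t_k = (k + 3)/(k + 7).
Factor: A=k + 3; B=k + 7; C=1.
Set up (k + 3)·f(k+1) − (k + 6)·f(k) − (1) = 0.
deg f ≤ 3 (via 1,1,0).
Match coefficients ⇒ f(k) = k*(k**2 + 12*k + 47)/180.
R(k) = B(k−1)·f(k)/C(k) = k*(k + 6)*(k**2 + 12*k + 47)/180; s_k = R·t_k = k*(-k**2 - 12*k - 47)/(60*(k + 3)*(k + 4)*(k + 5)).
Check: Δs_k = -3/(k**4 + 18*k**3 + 119*k**2 + 342*k + 360). ✓

s_k = \frac{k \left(- k^{2} - 12 k - 47\right)}{60 \left(k + 3\right) \left(k + 4\right) \left(k + 5\right)}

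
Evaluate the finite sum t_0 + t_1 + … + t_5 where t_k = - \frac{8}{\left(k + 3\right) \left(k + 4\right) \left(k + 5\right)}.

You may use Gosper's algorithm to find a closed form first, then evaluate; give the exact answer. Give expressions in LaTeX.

Compute t_(k+1)/t_k: get (k + 3)/(k + 6).
Normal form (A,B,C) = (k + 3, k + 6, 1).
Key eq: (k + 3)·f(k+1) = (k + 5)·f(k) + (1).
Bound: deg f ≤ 2.
A polynomial solution: f(k) = k*(k + 7)/24.
R(k) = B(k−1)·f(k)/C(k) = k*(k + 5)*(k + 7)/24; s_k = R·t_k = k*(-k - 7)/(3*(k + 3)*(k + 4)).
Verify: -8/(k**3 + 12*k**2 + 47*k + 60) matches t_k.
Telescoping: Σ = s_(6) − s_(0) = -13/45 − (0) = -13/45.

Σ = -13/45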